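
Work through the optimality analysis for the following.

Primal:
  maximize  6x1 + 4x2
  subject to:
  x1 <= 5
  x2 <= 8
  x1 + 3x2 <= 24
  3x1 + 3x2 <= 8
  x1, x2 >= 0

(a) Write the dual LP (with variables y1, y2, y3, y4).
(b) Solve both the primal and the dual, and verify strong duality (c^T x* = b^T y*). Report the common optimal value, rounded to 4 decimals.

The standard primal-dual pair for 'max c^T x s.t. A x <= b, x >= 0' is:
  Dual:  min b^T y  s.t.  A^T y >= c,  y >= 0.

So the dual LP is:
  minimize  5y1 + 8y2 + 24y3 + 8y4
  subject to:
    y1 + y3 + 3y4 >= 6
    y2 + 3y3 + 3y4 >= 4
    y1, y2, y3, y4 >= 0

Solving the primal: x* = (2.6667, 0).
  primal value c^T x* = 16.
Solving the dual: y* = (0, 0, 0, 2).
  dual value b^T y* = 16.
Strong duality: c^T x* = b^T y*. Confirmed.

16


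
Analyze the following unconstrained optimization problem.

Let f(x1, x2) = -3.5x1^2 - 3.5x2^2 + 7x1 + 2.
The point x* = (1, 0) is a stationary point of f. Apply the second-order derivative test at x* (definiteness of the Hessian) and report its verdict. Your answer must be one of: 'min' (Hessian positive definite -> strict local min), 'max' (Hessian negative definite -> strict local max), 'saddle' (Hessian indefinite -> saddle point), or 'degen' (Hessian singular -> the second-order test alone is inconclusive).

Compute the Hessian H = grad^2 f:
  H = [[-7, 0], [0, -7]]
Verify stationarity: grad f(x*) = H x* + g = (0, 0).
Eigenvalues of H: -7, -7.
Both eigenvalues < 0, so H is negative definite -> x* is a strict local max.

max


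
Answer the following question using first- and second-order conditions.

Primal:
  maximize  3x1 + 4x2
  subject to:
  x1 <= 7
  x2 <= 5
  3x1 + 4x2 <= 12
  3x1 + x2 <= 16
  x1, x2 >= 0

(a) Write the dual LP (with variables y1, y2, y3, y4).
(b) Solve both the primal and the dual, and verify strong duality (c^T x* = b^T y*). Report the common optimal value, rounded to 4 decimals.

The standard primal-dual pair for 'max c^T x s.t. A x <= b, x >= 0' is:
  Dual:  min b^T y  s.t.  A^T y >= c,  y >= 0.

So the dual LP is:
  minimize  7y1 + 5y2 + 12y3 + 16y4
  subject to:
    y1 + 3y3 + 3y4 >= 3
    y2 + 4y3 + y4 >= 4
    y1, y2, y3, y4 >= 0

Solving the primal: x* = (4, 0).
  primal value c^T x* = 12.
Solving the dual: y* = (0, 0, 1, 0).
  dual value b^T y* = 12.
Strong duality: c^T x* = b^T y*. Confirmed.

12


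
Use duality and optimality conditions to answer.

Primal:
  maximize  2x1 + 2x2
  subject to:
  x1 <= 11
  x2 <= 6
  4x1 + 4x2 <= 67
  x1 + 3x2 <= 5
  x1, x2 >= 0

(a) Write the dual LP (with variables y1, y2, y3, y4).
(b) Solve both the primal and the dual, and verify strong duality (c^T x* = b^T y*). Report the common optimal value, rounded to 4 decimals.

The standard primal-dual pair for 'max c^T x s.t. A x <= b, x >= 0' is:
  Dual:  min b^T y  s.t.  A^T y >= c,  y >= 0.

So the dual LP is:
  minimize  11y1 + 6y2 + 67y3 + 5y4
  subject to:
    y1 + 4y3 + y4 >= 2
    y2 + 4y3 + 3y4 >= 2
    y1, y2, y3, y4 >= 0

Solving the primal: x* = (5, 0).
  primal value c^T x* = 10.
Solving the dual: y* = (0, 0, 0, 2).
  dual value b^T y* = 10.
Strong duality: c^T x* = b^T y*. Confirmed.

10


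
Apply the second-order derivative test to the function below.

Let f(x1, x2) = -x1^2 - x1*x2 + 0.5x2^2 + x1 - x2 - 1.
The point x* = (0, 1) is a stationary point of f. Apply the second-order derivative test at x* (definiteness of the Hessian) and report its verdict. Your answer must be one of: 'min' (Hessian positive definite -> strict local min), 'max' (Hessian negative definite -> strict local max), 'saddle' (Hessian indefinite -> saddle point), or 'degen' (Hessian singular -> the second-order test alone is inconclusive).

Compute the Hessian H = grad^2 f:
  H = [[-2, -1], [-1, 1]]
Verify stationarity: grad f(x*) = H x* + g = (0, 0).
Eigenvalues of H: -2.3028, 1.3028.
Eigenvalues have mixed signs, so H is indefinite -> x* is a saddle point.

saddle


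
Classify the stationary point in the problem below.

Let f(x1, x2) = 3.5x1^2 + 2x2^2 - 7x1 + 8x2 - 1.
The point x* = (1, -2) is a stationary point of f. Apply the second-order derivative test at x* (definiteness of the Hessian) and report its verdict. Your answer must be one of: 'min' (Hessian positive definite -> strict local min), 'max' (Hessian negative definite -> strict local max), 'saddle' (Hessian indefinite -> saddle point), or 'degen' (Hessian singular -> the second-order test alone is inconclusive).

Compute the Hessian H = grad^2 f:
  H = [[7, 0], [0, 4]]
Verify stationarity: grad f(x*) = H x* + g = (0, 0).
Eigenvalues of H: 4, 7.
Both eigenvalues > 0, so H is positive definite -> x* is a strict local min.

min


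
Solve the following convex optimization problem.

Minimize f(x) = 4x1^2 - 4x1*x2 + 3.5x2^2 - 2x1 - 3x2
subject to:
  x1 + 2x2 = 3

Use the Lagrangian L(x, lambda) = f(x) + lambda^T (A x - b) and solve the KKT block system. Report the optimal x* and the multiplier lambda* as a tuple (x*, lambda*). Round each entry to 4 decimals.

Form the Lagrangian:
  L(x, lambda) = (1/2) x^T Q x + c^T x + lambda^T (A x - b)
Stationarity (grad_x L = 0): Q x + c + A^T lambda = 0.
Primal feasibility: A x = b.

This gives the KKT block system:
  [ Q   A^T ] [ x     ]   [-c ]
  [ A    0  ] [ lambda ] = [ b ]

Solving the linear system:
  x*      = (0.8545, 1.0727)
  lambda* = (-0.5455)
  f(x*)   = -1.6455

x* = (0.8545, 1.0727), lambda* = (-0.5455)


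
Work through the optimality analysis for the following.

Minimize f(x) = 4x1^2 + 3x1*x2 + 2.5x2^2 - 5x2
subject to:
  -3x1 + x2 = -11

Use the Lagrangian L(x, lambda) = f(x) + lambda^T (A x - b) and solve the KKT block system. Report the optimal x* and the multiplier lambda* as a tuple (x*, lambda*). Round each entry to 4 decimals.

Form the Lagrangian:
  L(x, lambda) = (1/2) x^T Q x + c^T x + lambda^T (A x - b)
Stationarity (grad_x L = 0): Q x + c + A^T lambda = 0.
Primal feasibility: A x = b.

This gives the KKT block system:
  [ Q   A^T ] [ x     ]   [-c ]
  [ A    0  ] [ lambda ] = [ b ]

Solving the linear system:
  x*      = (3, -2)
  lambda* = (6)
  f(x*)   = 38

x* = (3, -2), lambda* = (6)


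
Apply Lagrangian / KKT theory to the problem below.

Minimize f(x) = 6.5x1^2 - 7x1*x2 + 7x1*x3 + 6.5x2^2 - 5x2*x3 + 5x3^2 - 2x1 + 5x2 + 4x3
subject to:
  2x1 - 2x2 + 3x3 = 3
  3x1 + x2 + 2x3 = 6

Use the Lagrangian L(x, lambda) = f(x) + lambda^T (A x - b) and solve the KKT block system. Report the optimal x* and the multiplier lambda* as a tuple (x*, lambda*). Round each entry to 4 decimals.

Form the Lagrangian:
  L(x, lambda) = (1/2) x^T Q x + c^T x + lambda^T (A x - b)
Stationarity (grad_x L = 0): Q x + c + A^T lambda = 0.
Primal feasibility: A x = b.

This gives the KKT block system:
  [ Q   A^T ] [ x     ]   [-c ]
  [ A    0  ] [ lambda ] = [ b ]

Solving the linear system:
  x*      = (1.6244, 0.554, 0.2863)
  lambda* = (-2.3811, -4.1608)
  f(x*)   = 16.3871

x* = (1.6244, 0.554, 0.2863), lambda* = (-2.3811, -4.1608)


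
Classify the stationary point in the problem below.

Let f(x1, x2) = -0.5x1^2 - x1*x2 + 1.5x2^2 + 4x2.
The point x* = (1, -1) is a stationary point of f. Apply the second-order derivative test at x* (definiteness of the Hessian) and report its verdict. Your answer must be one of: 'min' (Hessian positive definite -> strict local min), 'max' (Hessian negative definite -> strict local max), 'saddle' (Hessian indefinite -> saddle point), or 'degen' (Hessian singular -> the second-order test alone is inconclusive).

Compute the Hessian H = grad^2 f:
  H = [[-1, -1], [-1, 3]]
Verify stationarity: grad f(x*) = H x* + g = (0, 0).
Eigenvalues of H: -1.2361, 3.2361.
Eigenvalues have mixed signs, so H is indefinite -> x* is a saddle point.

saddle


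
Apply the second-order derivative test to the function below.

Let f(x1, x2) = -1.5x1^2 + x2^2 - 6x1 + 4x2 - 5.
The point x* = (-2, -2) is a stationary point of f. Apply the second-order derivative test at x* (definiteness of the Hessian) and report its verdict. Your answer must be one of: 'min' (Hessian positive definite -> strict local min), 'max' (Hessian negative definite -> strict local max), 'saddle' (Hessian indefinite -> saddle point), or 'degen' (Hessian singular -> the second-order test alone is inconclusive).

Compute the Hessian H = grad^2 f:
  H = [[-3, 0], [0, 2]]
Verify stationarity: grad f(x*) = H x* + g = (0, 0).
Eigenvalues of H: -3, 2.
Eigenvalues have mixed signs, so H is indefinite -> x* is a saddle point.

saddle


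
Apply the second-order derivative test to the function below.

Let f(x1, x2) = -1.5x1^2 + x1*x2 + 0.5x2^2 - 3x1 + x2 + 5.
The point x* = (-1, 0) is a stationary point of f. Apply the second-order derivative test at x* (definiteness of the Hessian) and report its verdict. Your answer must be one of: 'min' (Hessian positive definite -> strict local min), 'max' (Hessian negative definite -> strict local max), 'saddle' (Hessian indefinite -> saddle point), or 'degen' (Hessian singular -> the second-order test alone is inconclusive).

Compute the Hessian H = grad^2 f:
  H = [[-3, 1], [1, 1]]
Verify stationarity: grad f(x*) = H x* + g = (0, 0).
Eigenvalues of H: -3.2361, 1.2361.
Eigenvalues have mixed signs, so H is indefinite -> x* is a saddle point.

saddle


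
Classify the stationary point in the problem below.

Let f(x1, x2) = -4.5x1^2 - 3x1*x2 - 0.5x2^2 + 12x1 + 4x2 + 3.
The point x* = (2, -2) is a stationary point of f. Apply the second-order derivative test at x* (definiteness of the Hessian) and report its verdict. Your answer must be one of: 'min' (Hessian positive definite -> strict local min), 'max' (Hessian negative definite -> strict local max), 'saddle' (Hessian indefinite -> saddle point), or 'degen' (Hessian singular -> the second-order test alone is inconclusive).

Compute the Hessian H = grad^2 f:
  H = [[-9, -3], [-3, -1]]
Verify stationarity: grad f(x*) = H x* + g = (0, 0).
Eigenvalues of H: -10, 0.
H has a zero eigenvalue (singular; negative semidefinite but not definite), so H is neither positive definite, negative definite, nor indefinite. The second-order test alone is inconclusive -> degen.
(Indeed, f is constant along the null direction of H through x*, so x* is not a strict local extremum.)

degen


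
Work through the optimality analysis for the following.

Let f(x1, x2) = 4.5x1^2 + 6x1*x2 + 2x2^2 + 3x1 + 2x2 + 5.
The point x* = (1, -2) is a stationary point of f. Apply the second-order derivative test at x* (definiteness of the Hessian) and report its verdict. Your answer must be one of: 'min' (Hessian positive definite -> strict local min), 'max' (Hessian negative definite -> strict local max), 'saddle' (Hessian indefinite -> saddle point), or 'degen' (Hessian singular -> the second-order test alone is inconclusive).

Compute the Hessian H = grad^2 f:
  H = [[9, 6], [6, 4]]
Verify stationarity: grad f(x*) = H x* + g = (0, 0).
Eigenvalues of H: 0, 13.
H has a zero eigenvalue (singular; positive semidefinite but not definite), so H is neither positive definite, negative definite, nor indefinite. The second-order test alone is inconclusive -> degen.
(Indeed, f is constant along the null direction of H through x*, so x* is not a strict local extremum.)

degen


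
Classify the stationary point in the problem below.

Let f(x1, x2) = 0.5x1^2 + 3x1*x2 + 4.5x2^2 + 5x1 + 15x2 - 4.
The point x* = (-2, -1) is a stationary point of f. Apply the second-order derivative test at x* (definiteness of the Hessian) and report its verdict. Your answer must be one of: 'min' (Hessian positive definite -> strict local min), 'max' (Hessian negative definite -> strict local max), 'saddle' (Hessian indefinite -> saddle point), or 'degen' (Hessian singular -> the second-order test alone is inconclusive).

Compute the Hessian H = grad^2 f:
  H = [[1, 3], [3, 9]]
Verify stationarity: grad f(x*) = H x* + g = (0, 0).
Eigenvalues of H: 0, 10.
H has a zero eigenvalue (singular; positive semidefinite but not definite), so H is neither positive definite, negative definite, nor indefinite. The second-order test alone is inconclusive -> degen.
(Indeed, f is constant along the null direction of H through x*, so x* is not a strict local extremum.)

degen


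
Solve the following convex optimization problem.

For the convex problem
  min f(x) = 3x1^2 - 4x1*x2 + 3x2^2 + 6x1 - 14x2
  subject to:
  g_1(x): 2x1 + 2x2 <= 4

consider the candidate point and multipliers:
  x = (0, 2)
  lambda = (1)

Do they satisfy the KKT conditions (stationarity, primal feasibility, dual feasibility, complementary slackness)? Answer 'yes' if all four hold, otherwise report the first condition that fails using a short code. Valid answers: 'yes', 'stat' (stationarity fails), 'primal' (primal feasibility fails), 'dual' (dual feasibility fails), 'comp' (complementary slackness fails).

Gradient of f: grad f(x) = Q x + c = (-2, -2)
Constraint values g_i(x) = a_i^T x - b_i:
  g_1((0, 2)) = 0
Stationarity residual: grad f(x) + sum_i lambda_i a_i = (0, 0)
  -> stationarity OK
Primal feasibility (all g_i <= 0): OK
Dual feasibility (all lambda_i >= 0): OK
Complementary slackness (lambda_i * g_i(x) = 0 for all i): OK

Verdict: yes, KKT holds.

yes


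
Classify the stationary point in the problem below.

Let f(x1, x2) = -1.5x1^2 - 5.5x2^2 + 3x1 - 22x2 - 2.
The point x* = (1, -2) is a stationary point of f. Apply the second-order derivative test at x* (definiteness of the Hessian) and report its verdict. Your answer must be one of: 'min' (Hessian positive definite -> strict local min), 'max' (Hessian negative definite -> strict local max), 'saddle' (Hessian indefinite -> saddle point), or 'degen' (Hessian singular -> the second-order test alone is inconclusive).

Compute the Hessian H = grad^2 f:
  H = [[-3, 0], [0, -11]]
Verify stationarity: grad f(x*) = H x* + g = (0, 0).
Eigenvalues of H: -11, -3.
Both eigenvalues < 0, so H is negative definite -> x* is a strict local max.

max


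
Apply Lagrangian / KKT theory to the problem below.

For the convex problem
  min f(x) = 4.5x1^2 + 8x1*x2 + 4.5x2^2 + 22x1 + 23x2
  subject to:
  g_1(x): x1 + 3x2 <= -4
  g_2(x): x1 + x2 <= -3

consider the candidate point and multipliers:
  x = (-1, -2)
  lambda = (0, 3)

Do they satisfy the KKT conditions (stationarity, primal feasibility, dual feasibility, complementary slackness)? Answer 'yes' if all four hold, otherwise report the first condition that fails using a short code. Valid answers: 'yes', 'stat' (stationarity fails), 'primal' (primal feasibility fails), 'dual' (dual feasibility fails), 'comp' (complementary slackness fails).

Gradient of f: grad f(x) = Q x + c = (-3, -3)
Constraint values g_i(x) = a_i^T x - b_i:
  g_1((-1, -2)) = -3
  g_2((-1, -2)) = 0
Stationarity residual: grad f(x) + sum_i lambda_i a_i = (0, 0)
  -> stationarity OK
Primal feasibility (all g_i <= 0): OK
Dual feasibility (all lambda_i >= 0): OK
Complementary slackness (lambda_i * g_i(x) = 0 for all i): OK

Verdict: yes, KKT holds.

yes


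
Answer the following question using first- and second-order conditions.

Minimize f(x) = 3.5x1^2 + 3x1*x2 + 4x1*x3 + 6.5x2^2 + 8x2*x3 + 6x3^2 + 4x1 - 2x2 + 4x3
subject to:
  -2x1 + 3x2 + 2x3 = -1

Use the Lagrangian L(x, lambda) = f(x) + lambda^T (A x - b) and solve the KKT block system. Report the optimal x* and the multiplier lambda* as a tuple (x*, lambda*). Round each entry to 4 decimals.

Form the Lagrangian:
  L(x, lambda) = (1/2) x^T Q x + c^T x + lambda^T (A x - b)
Stationarity (grad_x L = 0): Q x + c + A^T lambda = 0.
Primal feasibility: A x = b.

This gives the KKT block system:
  [ Q   A^T ] [ x     ]   [-c ]
  [ A    0  ] [ lambda ] = [ b ]

Solving the linear system:
  x*      = (0.1483, 0.308, -0.8137)
  lambda* = (1.3536)
  f(x*)   = -0.962

x* = (0.1483, 0.308, -0.8137), lambda* = (1.3536)


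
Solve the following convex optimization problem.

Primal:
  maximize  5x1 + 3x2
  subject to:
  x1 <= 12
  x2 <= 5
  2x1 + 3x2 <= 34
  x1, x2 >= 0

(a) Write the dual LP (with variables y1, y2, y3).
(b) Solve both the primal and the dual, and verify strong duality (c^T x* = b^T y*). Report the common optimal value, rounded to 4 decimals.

The standard primal-dual pair for 'max c^T x s.t. A x <= b, x >= 0' is:
  Dual:  min b^T y  s.t.  A^T y >= c,  y >= 0.

So the dual LP is:
  minimize  12y1 + 5y2 + 34y3
  subject to:
    y1 + 2y3 >= 5
    y2 + 3y3 >= 3
    y1, y2, y3 >= 0

Solving the primal: x* = (12, 3.3333).
  primal value c^T x* = 70.
Solving the dual: y* = (3, 0, 1).
  dual value b^T y* = 70.
Strong duality: c^T x* = b^T y*. Confirmed.

70


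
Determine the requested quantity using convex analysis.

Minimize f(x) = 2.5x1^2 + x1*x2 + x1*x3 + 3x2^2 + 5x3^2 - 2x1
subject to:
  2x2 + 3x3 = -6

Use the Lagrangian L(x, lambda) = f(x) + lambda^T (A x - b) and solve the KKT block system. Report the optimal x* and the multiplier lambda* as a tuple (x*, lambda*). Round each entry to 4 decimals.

Form the Lagrangian:
  L(x, lambda) = (1/2) x^T Q x + c^T x + lambda^T (A x - b)
Stationarity (grad_x L = 0): Q x + c + A^T lambda = 0.
Primal feasibility: A x = b.

This gives the KKT block system:
  [ Q   A^T ] [ x     ]   [-c ]
  [ A    0  ] [ lambda ] = [ b ]

Solving the linear system:
  x*      = (0.887, -1.3049, -1.1301)
  lambda* = (3.4712)
  f(x*)   = 9.5267

x* = (0.887, -1.3049, -1.1301), lambda* = (3.4712)


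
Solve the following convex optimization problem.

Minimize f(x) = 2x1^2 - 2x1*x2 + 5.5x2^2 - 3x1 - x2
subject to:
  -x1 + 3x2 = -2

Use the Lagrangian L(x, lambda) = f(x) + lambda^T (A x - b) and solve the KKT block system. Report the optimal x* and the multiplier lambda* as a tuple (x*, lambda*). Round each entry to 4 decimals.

Form the Lagrangian:
  L(x, lambda) = (1/2) x^T Q x + c^T x + lambda^T (A x - b)
Stationarity (grad_x L = 0): Q x + c + A^T lambda = 0.
Primal feasibility: A x = b.

This gives the KKT block system:
  [ Q   A^T ] [ x     ]   [-c ]
  [ A    0  ] [ lambda ] = [ b ]

Solving the linear system:
  x*      = (1.1429, -0.2857)
  lambda* = (2.1429)
  f(x*)   = 0.5714

x* = (1.1429, -0.2857), lambda* = (2.1429)


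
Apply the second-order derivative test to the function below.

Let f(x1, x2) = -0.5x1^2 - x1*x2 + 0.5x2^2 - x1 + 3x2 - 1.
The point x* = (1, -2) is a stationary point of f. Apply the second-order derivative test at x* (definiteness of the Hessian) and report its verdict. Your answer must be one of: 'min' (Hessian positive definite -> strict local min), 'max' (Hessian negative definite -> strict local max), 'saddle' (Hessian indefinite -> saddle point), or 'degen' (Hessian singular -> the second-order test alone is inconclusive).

Compute the Hessian H = grad^2 f:
  H = [[-1, -1], [-1, 1]]
Verify stationarity: grad f(x*) = H x* + g = (0, 0).
Eigenvalues of H: -1.4142, 1.4142.
Eigenvalues have mixed signs, so H is indefinite -> x* is a saddle point.

saddle


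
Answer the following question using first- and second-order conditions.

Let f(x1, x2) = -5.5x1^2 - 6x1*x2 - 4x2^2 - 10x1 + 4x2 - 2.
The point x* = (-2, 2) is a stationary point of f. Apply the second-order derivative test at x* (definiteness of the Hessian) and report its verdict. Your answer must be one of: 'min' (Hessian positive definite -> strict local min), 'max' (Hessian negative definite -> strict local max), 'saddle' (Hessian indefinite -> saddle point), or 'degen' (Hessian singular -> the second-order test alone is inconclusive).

Compute the Hessian H = grad^2 f:
  H = [[-11, -6], [-6, -8]]
Verify stationarity: grad f(x*) = H x* + g = (0, 0).
Eigenvalues of H: -15.6847, -3.3153.
Both eigenvalues < 0, so H is negative definite -> x* is a strict local max.

max


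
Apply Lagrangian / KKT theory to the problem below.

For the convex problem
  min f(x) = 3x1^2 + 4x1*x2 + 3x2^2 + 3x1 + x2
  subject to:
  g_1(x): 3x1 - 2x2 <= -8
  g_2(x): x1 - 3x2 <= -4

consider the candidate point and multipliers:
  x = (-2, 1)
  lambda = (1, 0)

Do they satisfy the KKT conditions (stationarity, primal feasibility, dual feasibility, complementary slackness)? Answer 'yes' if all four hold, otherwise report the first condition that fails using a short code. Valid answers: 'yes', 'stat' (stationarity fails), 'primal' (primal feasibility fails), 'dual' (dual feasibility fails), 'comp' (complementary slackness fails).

Gradient of f: grad f(x) = Q x + c = (-5, -1)
Constraint values g_i(x) = a_i^T x - b_i:
  g_1((-2, 1)) = 0
  g_2((-2, 1)) = -1
Stationarity residual: grad f(x) + sum_i lambda_i a_i = (-2, -3)
  -> stationarity FAILS
Primal feasibility (all g_i <= 0): OK
Dual feasibility (all lambda_i >= 0): OK
Complementary slackness (lambda_i * g_i(x) = 0 for all i): OK

Verdict: the first failing condition is stationarity -> stat.

stat


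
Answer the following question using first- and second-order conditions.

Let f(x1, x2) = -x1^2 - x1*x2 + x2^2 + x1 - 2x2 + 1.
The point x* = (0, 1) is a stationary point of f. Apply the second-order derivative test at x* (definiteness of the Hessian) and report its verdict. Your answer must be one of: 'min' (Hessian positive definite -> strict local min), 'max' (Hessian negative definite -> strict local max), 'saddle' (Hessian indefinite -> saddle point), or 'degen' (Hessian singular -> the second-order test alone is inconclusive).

Compute the Hessian H = grad^2 f:
  H = [[-2, -1], [-1, 2]]
Verify stationarity: grad f(x*) = H x* + g = (0, 0).
Eigenvalues of H: -2.2361, 2.2361.
Eigenvalues have mixed signs, so H is indefinite -> x* is a saddle point.

saddle


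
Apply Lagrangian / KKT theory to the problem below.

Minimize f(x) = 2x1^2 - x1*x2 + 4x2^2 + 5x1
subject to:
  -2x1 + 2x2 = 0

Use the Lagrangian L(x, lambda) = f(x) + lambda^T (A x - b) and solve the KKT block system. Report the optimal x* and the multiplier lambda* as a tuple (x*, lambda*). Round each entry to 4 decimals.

Form the Lagrangian:
  L(x, lambda) = (1/2) x^T Q x + c^T x + lambda^T (A x - b)
Stationarity (grad_x L = 0): Q x + c + A^T lambda = 0.
Primal feasibility: A x = b.

This gives the KKT block system:
  [ Q   A^T ] [ x     ]   [-c ]
  [ A    0  ] [ lambda ] = [ b ]

Solving the linear system:
  x*      = (-0.5, -0.5)
  lambda* = (1.75)
  f(x*)   = -1.25

x* = (-0.5, -0.5), lambda* = (1.75)


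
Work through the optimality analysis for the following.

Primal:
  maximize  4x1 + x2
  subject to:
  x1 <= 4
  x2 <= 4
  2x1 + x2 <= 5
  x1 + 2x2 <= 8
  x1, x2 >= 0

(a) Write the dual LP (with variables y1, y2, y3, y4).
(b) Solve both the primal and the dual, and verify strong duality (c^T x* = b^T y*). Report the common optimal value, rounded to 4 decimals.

The standard primal-dual pair for 'max c^T x s.t. A x <= b, x >= 0' is:
  Dual:  min b^T y  s.t.  A^T y >= c,  y >= 0.

So the dual LP is:
  minimize  4y1 + 4y2 + 5y3 + 8y4
  subject to:
    y1 + 2y3 + y4 >= 4
    y2 + y3 + 2y4 >= 1
    y1, y2, y3, y4 >= 0

Solving the primal: x* = (2.5, 0).
  primal value c^T x* = 10.
Solving the dual: y* = (0, 0, 2, 0).
  dual value b^T y* = 10.
Strong duality: c^T x* = b^T y*. Confirmed.

10


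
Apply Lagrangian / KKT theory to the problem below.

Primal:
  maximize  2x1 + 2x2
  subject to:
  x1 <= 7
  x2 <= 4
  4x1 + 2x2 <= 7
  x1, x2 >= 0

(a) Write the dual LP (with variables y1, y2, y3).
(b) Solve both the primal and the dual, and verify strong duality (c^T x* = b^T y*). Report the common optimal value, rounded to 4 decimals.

The standard primal-dual pair for 'max c^T x s.t. A x <= b, x >= 0' is:
  Dual:  min b^T y  s.t.  A^T y >= c,  y >= 0.

So the dual LP is:
  minimize  7y1 + 4y2 + 7y3
  subject to:
    y1 + 4y3 >= 2
    y2 + 2y3 >= 2
    y1, y2, y3 >= 0

Solving the primal: x* = (0, 3.5).
  primal value c^T x* = 7.
Solving the dual: y* = (0, 0, 1).
  dual value b^T y* = 7.
Strong duality: c^T x* = b^T y*. Confirmed.

7


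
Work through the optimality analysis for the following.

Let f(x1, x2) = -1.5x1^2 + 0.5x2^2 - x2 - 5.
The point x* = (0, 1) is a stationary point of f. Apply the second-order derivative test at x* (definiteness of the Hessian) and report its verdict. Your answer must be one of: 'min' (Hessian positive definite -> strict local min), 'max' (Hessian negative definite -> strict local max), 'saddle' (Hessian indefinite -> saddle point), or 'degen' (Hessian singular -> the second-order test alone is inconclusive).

Compute the Hessian H = grad^2 f:
  H = [[-3, 0], [0, 1]]
Verify stationarity: grad f(x*) = H x* + g = (0, 0).
Eigenvalues of H: -3, 1.
Eigenvalues have mixed signs, so H is indefinite -> x* is a saddle point.

saddle


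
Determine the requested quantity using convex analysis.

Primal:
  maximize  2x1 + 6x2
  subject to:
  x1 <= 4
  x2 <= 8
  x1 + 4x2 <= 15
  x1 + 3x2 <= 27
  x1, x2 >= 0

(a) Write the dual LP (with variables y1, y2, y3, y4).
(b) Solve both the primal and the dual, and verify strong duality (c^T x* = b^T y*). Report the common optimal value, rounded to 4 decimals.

The standard primal-dual pair for 'max c^T x s.t. A x <= b, x >= 0' is:
  Dual:  min b^T y  s.t.  A^T y >= c,  y >= 0.

So the dual LP is:
  minimize  4y1 + 8y2 + 15y3 + 27y4
  subject to:
    y1 + y3 + y4 >= 2
    y2 + 4y3 + 3y4 >= 6
    y1, y2, y3, y4 >= 0

Solving the primal: x* = (4, 2.75).
  primal value c^T x* = 24.5.
Solving the dual: y* = (0.5, 0, 1.5, 0).
  dual value b^T y* = 24.5.
Strong duality: c^T x* = b^T y*. Confirmed.

24.5


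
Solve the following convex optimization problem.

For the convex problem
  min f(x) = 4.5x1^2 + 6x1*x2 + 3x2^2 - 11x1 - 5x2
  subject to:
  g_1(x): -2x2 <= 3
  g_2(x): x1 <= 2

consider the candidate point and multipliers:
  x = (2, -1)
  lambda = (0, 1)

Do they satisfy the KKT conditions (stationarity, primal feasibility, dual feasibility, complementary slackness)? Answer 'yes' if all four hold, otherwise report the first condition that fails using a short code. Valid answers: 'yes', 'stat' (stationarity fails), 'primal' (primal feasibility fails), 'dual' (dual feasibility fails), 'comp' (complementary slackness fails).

Gradient of f: grad f(x) = Q x + c = (1, 1)
Constraint values g_i(x) = a_i^T x - b_i:
  g_1((2, -1)) = -1
  g_2((2, -1)) = 0
Stationarity residual: grad f(x) + sum_i lambda_i a_i = (2, 1)
  -> stationarity FAILS
Primal feasibility (all g_i <= 0): OK
Dual feasibility (all lambda_i >= 0): OK
Complementary slackness (lambda_i * g_i(x) = 0 for all i): OK

Verdict: the first failing condition is stationarity -> stat.

stat


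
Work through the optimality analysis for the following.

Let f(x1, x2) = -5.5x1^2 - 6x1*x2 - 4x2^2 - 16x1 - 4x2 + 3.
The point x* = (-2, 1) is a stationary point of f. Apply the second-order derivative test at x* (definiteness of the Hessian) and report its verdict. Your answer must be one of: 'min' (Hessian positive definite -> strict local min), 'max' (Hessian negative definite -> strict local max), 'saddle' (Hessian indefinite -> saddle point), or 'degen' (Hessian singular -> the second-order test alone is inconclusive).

Compute the Hessian H = grad^2 f:
  H = [[-11, -6], [-6, -8]]
Verify stationarity: grad f(x*) = H x* + g = (0, 0).
Eigenvalues of H: -15.6847, -3.3153.
Both eigenvalues < 0, so H is negative definite -> x* is a strict local max.

max


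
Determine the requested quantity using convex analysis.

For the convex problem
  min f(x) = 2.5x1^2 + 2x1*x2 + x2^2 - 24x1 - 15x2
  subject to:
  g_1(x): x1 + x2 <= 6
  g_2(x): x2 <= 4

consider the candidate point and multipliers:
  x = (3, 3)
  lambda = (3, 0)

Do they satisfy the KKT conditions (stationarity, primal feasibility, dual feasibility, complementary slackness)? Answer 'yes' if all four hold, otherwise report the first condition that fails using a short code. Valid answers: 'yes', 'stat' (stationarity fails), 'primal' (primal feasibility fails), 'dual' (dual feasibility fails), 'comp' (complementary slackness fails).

Gradient of f: grad f(x) = Q x + c = (-3, -3)
Constraint values g_i(x) = a_i^T x - b_i:
  g_1((3, 3)) = 0
  g_2((3, 3)) = -1
Stationarity residual: grad f(x) + sum_i lambda_i a_i = (0, 0)
  -> stationarity OK
Primal feasibility (all g_i <= 0): OK
Dual feasibility (all lambda_i >= 0): OK
Complementary slackness (lambda_i * g_i(x) = 0 for all i): OK

Verdict: yes, KKT holds.

yes


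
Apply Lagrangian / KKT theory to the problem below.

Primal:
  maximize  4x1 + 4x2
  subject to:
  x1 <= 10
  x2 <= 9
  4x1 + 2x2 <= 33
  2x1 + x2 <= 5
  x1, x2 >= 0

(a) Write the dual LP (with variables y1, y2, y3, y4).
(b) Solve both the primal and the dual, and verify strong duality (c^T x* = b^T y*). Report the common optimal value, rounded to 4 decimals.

The standard primal-dual pair for 'max c^T x s.t. A x <= b, x >= 0' is:
  Dual:  min b^T y  s.t.  A^T y >= c,  y >= 0.

So the dual LP is:
  minimize  10y1 + 9y2 + 33y3 + 5y4
  subject to:
    y1 + 4y3 + 2y4 >= 4
    y2 + 2y3 + y4 >= 4
    y1, y2, y3, y4 >= 0

Solving the primal: x* = (0, 5).
  primal value c^T x* = 20.
Solving the dual: y* = (0, 0, 0, 4).
  dual value b^T y* = 20.
Strong duality: c^T x* = b^T y*. Confirmed.

20


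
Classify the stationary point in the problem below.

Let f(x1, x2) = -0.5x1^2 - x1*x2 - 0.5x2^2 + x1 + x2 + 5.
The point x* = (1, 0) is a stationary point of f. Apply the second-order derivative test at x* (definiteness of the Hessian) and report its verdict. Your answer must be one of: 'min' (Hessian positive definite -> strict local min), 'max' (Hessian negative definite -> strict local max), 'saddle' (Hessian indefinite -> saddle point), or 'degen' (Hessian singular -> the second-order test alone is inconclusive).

Compute the Hessian H = grad^2 f:
  H = [[-1, -1], [-1, -1]]
Verify stationarity: grad f(x*) = H x* + g = (0, 0).
Eigenvalues of H: -2, 0.
H has a zero eigenvalue (singular; negative semidefinite but not definite), so H is neither positive definite, negative definite, nor indefinite. The second-order test alone is inconclusive -> degen.
(Indeed, f is constant along the null direction of H through x*, so x* is not a strict local extremum.)

degen


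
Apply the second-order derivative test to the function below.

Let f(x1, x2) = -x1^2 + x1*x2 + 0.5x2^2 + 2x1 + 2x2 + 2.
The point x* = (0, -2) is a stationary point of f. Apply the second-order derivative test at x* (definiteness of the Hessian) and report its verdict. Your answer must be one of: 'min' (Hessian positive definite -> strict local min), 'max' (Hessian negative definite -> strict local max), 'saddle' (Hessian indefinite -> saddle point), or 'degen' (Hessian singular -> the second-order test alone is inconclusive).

Compute the Hessian H = grad^2 f:
  H = [[-2, 1], [1, 1]]
Verify stationarity: grad f(x*) = H x* + g = (0, 0).
Eigenvalues of H: -2.3028, 1.3028.
Eigenvalues have mixed signs, so H is indefinite -> x* is a saddle point.

saddle


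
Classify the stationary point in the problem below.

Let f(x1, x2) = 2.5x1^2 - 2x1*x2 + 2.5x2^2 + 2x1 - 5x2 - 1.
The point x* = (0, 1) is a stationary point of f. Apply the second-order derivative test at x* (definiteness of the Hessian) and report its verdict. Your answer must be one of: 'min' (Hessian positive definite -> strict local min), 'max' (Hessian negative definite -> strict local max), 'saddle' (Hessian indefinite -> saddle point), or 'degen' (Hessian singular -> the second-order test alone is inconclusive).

Compute the Hessian H = grad^2 f:
  H = [[5, -2], [-2, 5]]
Verify stationarity: grad f(x*) = H x* + g = (0, 0).
Eigenvalues of H: 3, 7.
Both eigenvalues > 0, so H is positive definite -> x* is a strict local min.

min


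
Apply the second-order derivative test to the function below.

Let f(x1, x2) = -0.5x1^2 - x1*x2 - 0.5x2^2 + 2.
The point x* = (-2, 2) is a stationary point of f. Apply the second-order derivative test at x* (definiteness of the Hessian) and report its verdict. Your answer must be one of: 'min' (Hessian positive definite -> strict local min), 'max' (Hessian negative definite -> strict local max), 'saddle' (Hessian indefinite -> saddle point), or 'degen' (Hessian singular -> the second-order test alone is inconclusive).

Compute the Hessian H = grad^2 f:
  H = [[-1, -1], [-1, -1]]
Verify stationarity: grad f(x*) = H x* + g = (0, 0).
Eigenvalues of H: -2, 0.
H has a zero eigenvalue (singular; negative semidefinite but not definite), so H is neither positive definite, negative definite, nor indefinite. The second-order test alone is inconclusive -> degen.
(Indeed, f is constant along the null direction of H through x*, so x* is not a strict local extremum.)

degen


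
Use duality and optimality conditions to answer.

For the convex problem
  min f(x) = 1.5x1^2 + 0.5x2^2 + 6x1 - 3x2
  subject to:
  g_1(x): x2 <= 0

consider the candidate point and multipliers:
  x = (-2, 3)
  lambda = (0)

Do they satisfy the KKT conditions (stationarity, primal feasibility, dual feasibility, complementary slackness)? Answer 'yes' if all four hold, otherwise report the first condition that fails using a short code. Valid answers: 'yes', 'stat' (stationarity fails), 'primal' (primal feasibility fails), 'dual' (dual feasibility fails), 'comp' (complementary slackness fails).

Gradient of f: grad f(x) = Q x + c = (0, 0)
Constraint values g_i(x) = a_i^T x - b_i:
  g_1((-2, 3)) = 3
Stationarity residual: grad f(x) + sum_i lambda_i a_i = (0, 0)
  -> stationarity OK
Primal feasibility (all g_i <= 0): FAILS
Dual feasibility (all lambda_i >= 0): OK
Complementary slackness (lambda_i * g_i(x) = 0 for all i): OK

Verdict: the first failing condition is primal_feasibility -> primal.

primal


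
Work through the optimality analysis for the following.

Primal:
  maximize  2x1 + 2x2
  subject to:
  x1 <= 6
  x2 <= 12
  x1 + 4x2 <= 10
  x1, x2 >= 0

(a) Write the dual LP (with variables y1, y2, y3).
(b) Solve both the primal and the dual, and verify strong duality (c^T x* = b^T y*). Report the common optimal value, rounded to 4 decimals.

The standard primal-dual pair for 'max c^T x s.t. A x <= b, x >= 0' is:
  Dual:  min b^T y  s.t.  A^T y >= c,  y >= 0.

So the dual LP is:
  minimize  6y1 + 12y2 + 10y3
  subject to:
    y1 + y3 >= 2
    y2 + 4y3 >= 2
    y1, y2, y3 >= 0

Solving the primal: x* = (6, 1).
  primal value c^T x* = 14.
Solving the dual: y* = (1.5, 0, 0.5).
  dual value b^T y* = 14.
Strong duality: c^T x* = b^T y*. Confirmed.

14


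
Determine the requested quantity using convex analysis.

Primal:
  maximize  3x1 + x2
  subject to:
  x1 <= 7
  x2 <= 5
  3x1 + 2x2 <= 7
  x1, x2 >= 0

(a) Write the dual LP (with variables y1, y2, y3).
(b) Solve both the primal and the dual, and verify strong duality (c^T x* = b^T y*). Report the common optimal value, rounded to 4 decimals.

The standard primal-dual pair for 'max c^T x s.t. A x <= b, x >= 0' is:
  Dual:  min b^T y  s.t.  A^T y >= c,  y >= 0.

So the dual LP is:
  minimize  7y1 + 5y2 + 7y3
  subject to:
    y1 + 3y3 >= 3
    y2 + 2y3 >= 1
    y1, y2, y3 >= 0

Solving the primal: x* = (2.3333, 0).
  primal value c^T x* = 7.
Solving the dual: y* = (0, 0, 1).
  dual value b^T y* = 7.
Strong duality: c^T x* = b^T y*. Confirmed.

7


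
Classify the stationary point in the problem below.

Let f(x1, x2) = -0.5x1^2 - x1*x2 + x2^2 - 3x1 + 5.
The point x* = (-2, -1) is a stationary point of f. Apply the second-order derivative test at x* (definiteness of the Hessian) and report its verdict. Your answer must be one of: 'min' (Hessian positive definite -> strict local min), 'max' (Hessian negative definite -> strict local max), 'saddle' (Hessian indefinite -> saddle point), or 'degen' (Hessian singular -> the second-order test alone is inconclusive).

Compute the Hessian H = grad^2 f:
  H = [[-1, -1], [-1, 2]]
Verify stationarity: grad f(x*) = H x* + g = (0, 0).
Eigenvalues of H: -1.3028, 2.3028.
Eigenvalues have mixed signs, so H is indefinite -> x* is a saddle point.

saddle


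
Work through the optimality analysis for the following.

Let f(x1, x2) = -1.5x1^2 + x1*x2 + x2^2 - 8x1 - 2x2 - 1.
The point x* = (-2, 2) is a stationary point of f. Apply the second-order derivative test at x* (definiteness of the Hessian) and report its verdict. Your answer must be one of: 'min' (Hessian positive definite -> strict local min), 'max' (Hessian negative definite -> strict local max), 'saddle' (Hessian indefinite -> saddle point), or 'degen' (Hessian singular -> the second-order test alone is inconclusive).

Compute the Hessian H = grad^2 f:
  H = [[-3, 1], [1, 2]]
Verify stationarity: grad f(x*) = H x* + g = (0, 0).
Eigenvalues of H: -3.1926, 2.1926.
Eigenvalues have mixed signs, so H is indefinite -> x* is a saddle point.

saddle


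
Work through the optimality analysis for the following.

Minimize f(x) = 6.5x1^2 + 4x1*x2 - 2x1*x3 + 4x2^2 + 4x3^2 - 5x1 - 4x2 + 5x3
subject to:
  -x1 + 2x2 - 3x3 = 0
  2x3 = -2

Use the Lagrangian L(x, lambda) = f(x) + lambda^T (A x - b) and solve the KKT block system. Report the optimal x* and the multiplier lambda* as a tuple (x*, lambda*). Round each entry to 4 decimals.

Form the Lagrangian:
  L(x, lambda) = (1/2) x^T Q x + c^T x + lambda^T (A x - b)
Stationarity (grad_x L = 0): Q x + c + A^T lambda = 0.
Primal feasibility: A x = b.

This gives the KKT block system:
  [ Q   A^T ] [ x     ]   [-c ]
  [ A    0  ] [ lambda ] = [ b ]

Solving the linear system:
  x*      = (0.8947, -1.0526, -1)
  lambda* = (4.4211, 9.0263)
  f(x*)   = 6.3947

x* = (0.8947, -1.0526, -1), lambda* = (4.4211, 9.0263)


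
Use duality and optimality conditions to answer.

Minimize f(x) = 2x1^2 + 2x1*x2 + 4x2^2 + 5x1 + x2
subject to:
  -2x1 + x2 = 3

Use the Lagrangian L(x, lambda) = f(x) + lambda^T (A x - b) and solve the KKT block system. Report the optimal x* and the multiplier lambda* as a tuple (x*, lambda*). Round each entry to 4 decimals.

Form the Lagrangian:
  L(x, lambda) = (1/2) x^T Q x + c^T x + lambda^T (A x - b)
Stationarity (grad_x L = 0): Q x + c + A^T lambda = 0.
Primal feasibility: A x = b.

This gives the KKT block system:
  [ Q   A^T ] [ x     ]   [-c ]
  [ A    0  ] [ lambda ] = [ b ]

Solving the linear system:
  x*      = (-1.3864, 0.2273)
  lambda* = (-0.0455)
  f(x*)   = -3.2841

x* = (-1.3864, 0.2273), lambda* = (-0.0455)


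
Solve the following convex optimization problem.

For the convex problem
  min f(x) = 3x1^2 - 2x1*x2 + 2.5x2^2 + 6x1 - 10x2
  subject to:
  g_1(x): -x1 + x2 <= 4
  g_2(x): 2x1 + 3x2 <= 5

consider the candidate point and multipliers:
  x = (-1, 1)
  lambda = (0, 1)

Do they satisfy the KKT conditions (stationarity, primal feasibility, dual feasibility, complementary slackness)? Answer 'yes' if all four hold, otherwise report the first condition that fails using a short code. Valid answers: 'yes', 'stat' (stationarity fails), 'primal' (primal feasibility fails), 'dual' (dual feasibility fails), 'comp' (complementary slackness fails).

Gradient of f: grad f(x) = Q x + c = (-2, -3)
Constraint values g_i(x) = a_i^T x - b_i:
  g_1((-1, 1)) = -2
  g_2((-1, 1)) = -4
Stationarity residual: grad f(x) + sum_i lambda_i a_i = (0, 0)
  -> stationarity OK
Primal feasibility (all g_i <= 0): OK
Dual feasibility (all lambda_i >= 0): OK
Complementary slackness (lambda_i * g_i(x) = 0 for all i): FAILS

Verdict: the first failing condition is complementary_slackness -> comp.

comp


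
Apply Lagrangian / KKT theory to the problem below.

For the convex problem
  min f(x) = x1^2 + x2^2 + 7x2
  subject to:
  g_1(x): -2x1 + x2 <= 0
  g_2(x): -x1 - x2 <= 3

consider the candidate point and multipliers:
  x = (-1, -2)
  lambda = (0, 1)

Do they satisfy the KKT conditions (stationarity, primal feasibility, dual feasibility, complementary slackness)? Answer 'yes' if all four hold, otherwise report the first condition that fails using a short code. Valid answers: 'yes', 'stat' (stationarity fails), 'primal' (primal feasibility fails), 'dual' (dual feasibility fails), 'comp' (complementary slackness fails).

Gradient of f: grad f(x) = Q x + c = (-2, 3)
Constraint values g_i(x) = a_i^T x - b_i:
  g_1((-1, -2)) = 0
  g_2((-1, -2)) = 0
Stationarity residual: grad f(x) + sum_i lambda_i a_i = (-3, 2)
  -> stationarity FAILS
Primal feasibility (all g_i <= 0): OK
Dual feasibility (all lambda_i >= 0): OK
Complementary slackness (lambda_i * g_i(x) = 0 for all i): OK

Verdict: the first failing condition is stationarity -> stat.

stat


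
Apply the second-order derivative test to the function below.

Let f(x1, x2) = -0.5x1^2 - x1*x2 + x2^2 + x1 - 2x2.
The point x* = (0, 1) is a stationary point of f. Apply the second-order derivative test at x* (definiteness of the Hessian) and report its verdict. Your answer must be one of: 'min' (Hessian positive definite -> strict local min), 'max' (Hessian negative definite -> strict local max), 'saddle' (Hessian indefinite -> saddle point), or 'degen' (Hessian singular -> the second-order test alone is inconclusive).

Compute the Hessian H = grad^2 f:
  H = [[-1, -1], [-1, 2]]
Verify stationarity: grad f(x*) = H x* + g = (0, 0).
Eigenvalues of H: -1.3028, 2.3028.
Eigenvalues have mixed signs, so H is indefinite -> x* is a saddle point.

saddle
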